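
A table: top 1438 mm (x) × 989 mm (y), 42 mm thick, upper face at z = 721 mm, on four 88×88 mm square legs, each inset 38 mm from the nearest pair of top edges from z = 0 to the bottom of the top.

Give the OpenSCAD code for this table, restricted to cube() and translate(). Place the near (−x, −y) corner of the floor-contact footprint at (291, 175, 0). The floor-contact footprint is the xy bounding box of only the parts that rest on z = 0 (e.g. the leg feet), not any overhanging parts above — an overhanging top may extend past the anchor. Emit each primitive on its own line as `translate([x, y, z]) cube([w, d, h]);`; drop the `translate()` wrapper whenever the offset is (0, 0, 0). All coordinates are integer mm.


translate([253, 137, 679]) cube([1438, 989, 42]);
translate([291, 175, 0]) cube([88, 88, 679]);
translate([1565, 175, 0]) cube([88, 88, 679]);
translate([291, 1000, 0]) cube([88, 88, 679]);
translate([1565, 1000, 0]) cube([88, 88, 679]);


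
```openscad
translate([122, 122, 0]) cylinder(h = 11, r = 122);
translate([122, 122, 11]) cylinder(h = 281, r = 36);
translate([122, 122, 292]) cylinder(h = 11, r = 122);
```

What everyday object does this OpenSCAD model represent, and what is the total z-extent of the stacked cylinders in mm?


A spool. The overall height is 303 mm.

Three coaxial cylinders, large–small–large — a spool. Two 11 mm flanges and a 281 mm core give 11 + 281 + 11 = 303 mm.


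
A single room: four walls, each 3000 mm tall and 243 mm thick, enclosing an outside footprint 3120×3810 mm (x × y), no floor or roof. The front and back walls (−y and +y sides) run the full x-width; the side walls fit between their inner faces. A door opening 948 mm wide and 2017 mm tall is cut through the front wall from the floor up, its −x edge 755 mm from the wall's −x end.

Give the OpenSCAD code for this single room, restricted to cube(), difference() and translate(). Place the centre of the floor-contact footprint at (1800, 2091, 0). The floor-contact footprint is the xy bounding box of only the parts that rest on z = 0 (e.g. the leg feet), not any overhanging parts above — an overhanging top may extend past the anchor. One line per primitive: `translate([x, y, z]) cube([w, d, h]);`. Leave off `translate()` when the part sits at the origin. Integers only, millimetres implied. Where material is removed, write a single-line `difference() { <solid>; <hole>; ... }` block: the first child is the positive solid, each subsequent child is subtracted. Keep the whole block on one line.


difference() { translate([240, 186, 0]) cube([3120, 243, 3000]); translate([995, 186, 0]) cube([948, 243, 2017]); }
translate([240, 3753, 0]) cube([3120, 243, 3000]);
translate([240, 429, 0]) cube([243, 3324, 3000]);
translate([3117, 429, 0]) cube([243, 3324, 3000]);


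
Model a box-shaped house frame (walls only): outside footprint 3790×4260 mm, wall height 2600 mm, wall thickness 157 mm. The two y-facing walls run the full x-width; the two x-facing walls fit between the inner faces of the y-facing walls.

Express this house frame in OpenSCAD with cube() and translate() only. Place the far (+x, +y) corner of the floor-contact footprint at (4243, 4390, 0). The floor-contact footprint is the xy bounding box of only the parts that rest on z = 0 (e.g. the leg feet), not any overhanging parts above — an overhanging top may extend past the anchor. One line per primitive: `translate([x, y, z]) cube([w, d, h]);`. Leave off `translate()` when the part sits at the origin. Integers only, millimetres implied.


translate([453, 130, 0]) cube([3790, 157, 2600]);
translate([453, 4233, 0]) cube([3790, 157, 2600]);
translate([453, 287, 0]) cube([157, 3946, 2600]);
translate([4086, 287, 0]) cube([157, 3946, 2600]);


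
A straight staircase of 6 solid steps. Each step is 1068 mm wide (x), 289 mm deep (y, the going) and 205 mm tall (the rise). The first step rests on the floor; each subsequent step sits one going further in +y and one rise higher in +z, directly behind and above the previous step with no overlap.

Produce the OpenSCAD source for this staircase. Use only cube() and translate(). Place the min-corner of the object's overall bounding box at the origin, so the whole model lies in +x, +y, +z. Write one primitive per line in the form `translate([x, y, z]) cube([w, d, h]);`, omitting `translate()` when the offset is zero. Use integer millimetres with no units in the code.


cube([1068, 289, 205]);
translate([0, 289, 205]) cube([1068, 289, 205]);
translate([0, 578, 410]) cube([1068, 289, 205]);
translate([0, 867, 615]) cube([1068, 289, 205]);
translate([0, 1156, 820]) cube([1068, 289, 205]);
translate([0, 1445, 1025]) cube([1068, 289, 205]);


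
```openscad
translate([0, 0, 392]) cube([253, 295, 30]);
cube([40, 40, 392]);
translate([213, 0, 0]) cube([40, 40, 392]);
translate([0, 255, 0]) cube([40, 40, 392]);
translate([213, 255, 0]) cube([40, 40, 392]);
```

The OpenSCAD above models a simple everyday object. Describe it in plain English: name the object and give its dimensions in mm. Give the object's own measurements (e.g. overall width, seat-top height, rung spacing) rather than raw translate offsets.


A simple wooden stool: a rectangular seat 253 mm (x) by 295 mm (y), 30 mm thick, top face at z = 422 mm, on four square legs, each 40×40 mm in cross-section. The legs rest on z = 0, each flush with a corner of the seat.


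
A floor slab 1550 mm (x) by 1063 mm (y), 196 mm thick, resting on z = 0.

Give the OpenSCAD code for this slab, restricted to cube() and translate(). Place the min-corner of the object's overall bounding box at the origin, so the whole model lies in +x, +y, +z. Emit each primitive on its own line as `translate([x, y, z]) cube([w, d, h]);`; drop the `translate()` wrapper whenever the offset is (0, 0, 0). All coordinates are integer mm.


cube([1550, 1063, 196]);


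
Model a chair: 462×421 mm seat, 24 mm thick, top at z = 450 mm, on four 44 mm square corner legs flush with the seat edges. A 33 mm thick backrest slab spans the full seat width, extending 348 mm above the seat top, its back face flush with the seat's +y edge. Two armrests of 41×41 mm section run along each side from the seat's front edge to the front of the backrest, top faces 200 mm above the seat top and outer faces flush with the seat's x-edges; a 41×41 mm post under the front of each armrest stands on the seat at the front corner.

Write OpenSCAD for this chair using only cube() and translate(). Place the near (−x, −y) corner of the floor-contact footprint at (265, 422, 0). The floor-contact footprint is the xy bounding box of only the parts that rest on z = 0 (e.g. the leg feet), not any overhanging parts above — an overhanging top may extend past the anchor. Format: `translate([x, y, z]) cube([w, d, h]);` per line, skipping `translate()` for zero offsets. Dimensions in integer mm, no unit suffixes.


// leg_h = 450 - 24 = 426
// arm post h = 200 - 41 = 159
translate([265, 422, 426]) cube([462, 421, 24]);
translate([265, 422, 0]) cube([44, 44, 426]);
translate([683, 422, 0]) cube([44, 44, 426]);
translate([265, 799, 0]) cube([44, 44, 426]);
translate([683, 799, 0]) cube([44, 44, 426]);
translate([265, 810, 450]) cube([462, 33, 348]);
translate([265, 422, 609]) cube([41, 388, 41]);
translate([686, 422, 609]) cube([41, 388, 41]);
translate([265, 422, 450]) cube([41, 41, 159]);
translate([686, 422, 450]) cube([41, 41, 159]);


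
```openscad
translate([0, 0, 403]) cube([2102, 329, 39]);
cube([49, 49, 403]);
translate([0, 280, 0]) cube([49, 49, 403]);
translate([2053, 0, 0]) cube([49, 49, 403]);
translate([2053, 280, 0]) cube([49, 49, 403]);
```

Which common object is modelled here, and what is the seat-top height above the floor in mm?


A bench. The seat-top height is 442 mm.

A long slab on four corner posts — a bench. The slab sits at z = 403 with thickness 39, so the top is 403 + 39 = 442 mm.


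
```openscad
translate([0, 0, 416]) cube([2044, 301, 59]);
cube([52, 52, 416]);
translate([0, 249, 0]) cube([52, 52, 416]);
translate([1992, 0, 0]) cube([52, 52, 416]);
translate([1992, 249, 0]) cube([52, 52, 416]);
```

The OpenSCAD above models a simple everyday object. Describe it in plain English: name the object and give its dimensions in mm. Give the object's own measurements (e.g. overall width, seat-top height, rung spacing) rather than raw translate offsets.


A bench: a 2044×301 mm seat slab, 59 mm thick, top at z = 475 mm, on four 52×52 mm square legs flush with the seat corners and standing on z = 0.


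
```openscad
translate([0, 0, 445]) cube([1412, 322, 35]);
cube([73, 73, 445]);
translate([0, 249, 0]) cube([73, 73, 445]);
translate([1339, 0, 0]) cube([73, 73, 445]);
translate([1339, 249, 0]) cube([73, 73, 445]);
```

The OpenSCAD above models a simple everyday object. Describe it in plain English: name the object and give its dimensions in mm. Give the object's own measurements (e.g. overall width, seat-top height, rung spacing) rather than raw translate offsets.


A bench: a 1412×322 mm seat slab, 35 mm thick, top at z = 480 mm, on four 73×73 mm square legs flush with the seat corners and standing on z = 0.


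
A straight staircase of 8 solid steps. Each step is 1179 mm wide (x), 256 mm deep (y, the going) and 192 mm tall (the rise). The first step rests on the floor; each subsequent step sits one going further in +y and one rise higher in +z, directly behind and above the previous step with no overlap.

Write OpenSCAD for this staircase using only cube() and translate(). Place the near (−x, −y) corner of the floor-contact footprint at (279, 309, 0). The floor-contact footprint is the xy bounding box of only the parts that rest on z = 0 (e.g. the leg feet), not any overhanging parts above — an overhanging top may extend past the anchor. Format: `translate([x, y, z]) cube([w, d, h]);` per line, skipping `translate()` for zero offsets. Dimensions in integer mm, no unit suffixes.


translate([279, 309, 0]) cube([1179, 256, 192]);
translate([279, 565, 192]) cube([1179, 256, 192]);
translate([279, 821, 384]) cube([1179, 256, 192]);
translate([279, 1077, 576]) cube([1179, 256, 192]);
translate([279, 1333, 768]) cube([1179, 256, 192]);
translate([279, 1589, 960]) cube([1179, 256, 192]);
translate([279, 1845, 1152]) cube([1179, 256, 192]);
translate([279, 2101, 1344]) cube([1179, 256, 192]);


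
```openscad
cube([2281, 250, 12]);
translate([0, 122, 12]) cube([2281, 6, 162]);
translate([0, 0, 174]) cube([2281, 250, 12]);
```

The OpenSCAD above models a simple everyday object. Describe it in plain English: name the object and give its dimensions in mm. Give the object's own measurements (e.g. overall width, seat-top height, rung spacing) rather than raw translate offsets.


An I-beam lying along x, 2281 mm long. Overall section height 186 mm. Two flanges 250 mm wide (y) and 12 mm thick, one on the floor and one at the top; a web 6 mm thick runs between them, centred on the flange width.


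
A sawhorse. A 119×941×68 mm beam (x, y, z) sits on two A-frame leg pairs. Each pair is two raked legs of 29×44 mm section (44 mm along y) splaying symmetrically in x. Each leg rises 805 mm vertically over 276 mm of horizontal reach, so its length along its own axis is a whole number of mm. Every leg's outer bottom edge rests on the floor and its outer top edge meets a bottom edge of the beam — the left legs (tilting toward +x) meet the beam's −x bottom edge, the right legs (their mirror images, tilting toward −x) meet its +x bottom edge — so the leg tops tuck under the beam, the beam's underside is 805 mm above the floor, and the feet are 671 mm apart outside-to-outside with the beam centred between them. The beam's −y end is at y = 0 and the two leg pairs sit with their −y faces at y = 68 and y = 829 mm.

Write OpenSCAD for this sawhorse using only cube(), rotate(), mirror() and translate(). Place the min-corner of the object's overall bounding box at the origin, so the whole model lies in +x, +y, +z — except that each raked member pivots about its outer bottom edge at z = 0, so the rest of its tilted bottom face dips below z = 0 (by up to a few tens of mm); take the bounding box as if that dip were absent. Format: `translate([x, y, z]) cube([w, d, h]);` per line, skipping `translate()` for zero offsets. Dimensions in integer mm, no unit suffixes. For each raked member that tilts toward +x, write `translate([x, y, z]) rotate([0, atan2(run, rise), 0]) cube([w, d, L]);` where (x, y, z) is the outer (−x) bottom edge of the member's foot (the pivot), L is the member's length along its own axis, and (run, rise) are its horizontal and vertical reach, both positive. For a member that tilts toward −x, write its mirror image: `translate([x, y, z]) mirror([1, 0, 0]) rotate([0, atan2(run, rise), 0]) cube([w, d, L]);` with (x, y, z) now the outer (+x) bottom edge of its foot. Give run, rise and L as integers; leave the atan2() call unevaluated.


translate([276, 0, 805]) cube([119, 941, 68]);
translate([0, 68, 0]) rotate([0, atan2(276, 805), 0]) cube([29, 44, 851]);
translate([671, 68, 0]) mirror([1, 0, 0]) rotate([0, atan2(276, 805), 0]) cube([29, 44, 851]);
translate([0, 829, 0]) rotate([0, atan2(276, 805), 0]) cube([29, 44, 851]);
translate([671, 829, 0]) mirror([1, 0, 0]) rotate([0, atan2(276, 805), 0]) cube([29, 44, 851]);


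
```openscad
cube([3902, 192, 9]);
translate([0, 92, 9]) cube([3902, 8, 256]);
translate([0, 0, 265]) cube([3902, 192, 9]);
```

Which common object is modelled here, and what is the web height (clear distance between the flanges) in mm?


An I-beam. The web height is 256 mm.

Two wide flanges with a thin centred web — an I-beam. Overall 274 mm minus two 9 mm flanges gives a web of 274 − 2·9 = 256 mm.


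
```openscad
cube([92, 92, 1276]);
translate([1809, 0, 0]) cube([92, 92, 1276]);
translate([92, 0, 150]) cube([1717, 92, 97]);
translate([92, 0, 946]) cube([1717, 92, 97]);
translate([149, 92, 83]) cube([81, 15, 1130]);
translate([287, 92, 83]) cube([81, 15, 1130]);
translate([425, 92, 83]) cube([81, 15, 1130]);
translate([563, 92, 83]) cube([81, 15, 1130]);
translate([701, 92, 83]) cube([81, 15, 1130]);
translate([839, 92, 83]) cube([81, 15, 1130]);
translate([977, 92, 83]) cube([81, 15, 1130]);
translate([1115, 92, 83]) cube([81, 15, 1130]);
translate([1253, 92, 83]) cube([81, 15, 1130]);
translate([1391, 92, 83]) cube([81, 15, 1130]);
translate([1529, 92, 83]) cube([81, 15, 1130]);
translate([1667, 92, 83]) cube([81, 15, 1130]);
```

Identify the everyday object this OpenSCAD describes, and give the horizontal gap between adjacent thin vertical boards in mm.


A fence section. The picket gap is 57 mm.

Two posts, two rails, 12 pickets — a fence section. Span 1717 mm holds 12 pickets of 81 mm with 13 equal gaps: ⌊(1717 − 12·81) / 13⌋ = 57 mm.


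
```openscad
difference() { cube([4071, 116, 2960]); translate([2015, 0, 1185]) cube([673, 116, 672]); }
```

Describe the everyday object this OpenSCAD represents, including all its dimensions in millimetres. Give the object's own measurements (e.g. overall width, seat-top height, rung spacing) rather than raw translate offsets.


A wall 4071 mm long (x), 116 mm thick (y), 2960 mm tall, with a rectangular window opening cut through it. The opening is 673 mm wide and 672 mm tall; its sill is at z = 1185 mm and its near (−x) edge is 2015 mm from the wall's −x end. The opening passes through the full wall thickness.


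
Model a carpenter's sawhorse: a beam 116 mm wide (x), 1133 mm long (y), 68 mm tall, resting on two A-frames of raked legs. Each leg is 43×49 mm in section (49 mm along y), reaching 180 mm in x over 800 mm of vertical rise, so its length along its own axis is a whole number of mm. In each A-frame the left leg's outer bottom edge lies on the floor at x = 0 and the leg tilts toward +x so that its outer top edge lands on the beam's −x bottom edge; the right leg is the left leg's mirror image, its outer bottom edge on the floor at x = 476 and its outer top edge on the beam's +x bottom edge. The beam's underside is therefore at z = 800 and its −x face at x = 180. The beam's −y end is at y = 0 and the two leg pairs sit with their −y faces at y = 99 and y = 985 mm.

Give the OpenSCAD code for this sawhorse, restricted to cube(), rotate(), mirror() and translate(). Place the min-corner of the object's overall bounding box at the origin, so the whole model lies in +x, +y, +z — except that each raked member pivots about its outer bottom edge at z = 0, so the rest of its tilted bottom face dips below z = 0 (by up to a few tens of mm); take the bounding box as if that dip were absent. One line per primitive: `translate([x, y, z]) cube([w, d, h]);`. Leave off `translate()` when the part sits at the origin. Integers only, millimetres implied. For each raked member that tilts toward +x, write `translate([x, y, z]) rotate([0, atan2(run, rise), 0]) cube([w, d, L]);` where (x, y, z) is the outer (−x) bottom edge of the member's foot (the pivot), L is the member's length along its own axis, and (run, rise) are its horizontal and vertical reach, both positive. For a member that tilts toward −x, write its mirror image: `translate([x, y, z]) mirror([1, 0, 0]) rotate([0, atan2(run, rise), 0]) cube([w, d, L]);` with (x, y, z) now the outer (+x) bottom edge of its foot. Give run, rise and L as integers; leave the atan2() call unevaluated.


// leg length = √(180² + 800²) = 820
// right-leg outer foot x = 2·180 + 116 = 476
// beam min-corner = (180, 0, 800)
translate([180, 0, 800]) cube([116, 1133, 68]);
translate([0, 99, 0]) rotate([0, atan2(180, 800), 0]) cube([43, 49, 820]);
translate([476, 99, 0]) mirror([1, 0, 0]) rotate([0, atan2(180, 800), 0]) cube([43, 49, 820]);
translate([0, 985, 0]) rotate([0, atan2(180, 800), 0]) cube([43, 49, 820]);
translate([476, 985, 0]) mirror([1, 0, 0]) rotate([0, atan2(180, 800), 0]) cube([43, 49, 820]);


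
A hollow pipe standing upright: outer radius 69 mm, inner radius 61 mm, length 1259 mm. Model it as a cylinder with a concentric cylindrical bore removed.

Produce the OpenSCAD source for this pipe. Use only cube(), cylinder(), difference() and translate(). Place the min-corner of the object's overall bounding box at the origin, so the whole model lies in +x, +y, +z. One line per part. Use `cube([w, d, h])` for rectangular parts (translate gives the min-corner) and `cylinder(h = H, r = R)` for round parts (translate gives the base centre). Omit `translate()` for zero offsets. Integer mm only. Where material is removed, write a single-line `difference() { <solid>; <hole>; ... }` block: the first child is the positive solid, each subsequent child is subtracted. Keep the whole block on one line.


difference() { translate([69, 69, 0]) cylinder(h = 1259, r = 69); translate([69, 69, 0]) cylinder(h = 1259, r = 61); }


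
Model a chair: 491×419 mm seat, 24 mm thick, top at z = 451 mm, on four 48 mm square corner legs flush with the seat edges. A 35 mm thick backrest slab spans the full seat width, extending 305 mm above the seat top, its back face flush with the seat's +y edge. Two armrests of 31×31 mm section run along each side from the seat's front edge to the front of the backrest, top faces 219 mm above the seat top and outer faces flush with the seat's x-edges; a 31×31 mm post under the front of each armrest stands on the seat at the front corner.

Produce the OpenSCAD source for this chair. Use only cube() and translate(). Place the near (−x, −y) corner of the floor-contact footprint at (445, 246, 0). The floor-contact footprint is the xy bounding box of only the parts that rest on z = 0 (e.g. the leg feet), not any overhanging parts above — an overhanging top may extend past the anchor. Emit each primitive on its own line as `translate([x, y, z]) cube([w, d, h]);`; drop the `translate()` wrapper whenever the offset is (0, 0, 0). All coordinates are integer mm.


translate([445, 246, 427]) cube([491, 419, 24]);
translate([445, 246, 0]) cube([48, 48, 427]);
translate([888, 246, 0]) cube([48, 48, 427]);
translate([445, 617, 0]) cube([48, 48, 427]);
translate([888, 617, 0]) cube([48, 48, 427]);
translate([445, 630, 451]) cube([491, 35, 305]);
translate([445, 246, 639]) cube([31, 384, 31]);
translate([905, 246, 639]) cube([31, 384, 31]);
translate([445, 246, 451]) cube([31, 31, 188]);
translate([905, 246, 451]) cube([31, 31, 188]);


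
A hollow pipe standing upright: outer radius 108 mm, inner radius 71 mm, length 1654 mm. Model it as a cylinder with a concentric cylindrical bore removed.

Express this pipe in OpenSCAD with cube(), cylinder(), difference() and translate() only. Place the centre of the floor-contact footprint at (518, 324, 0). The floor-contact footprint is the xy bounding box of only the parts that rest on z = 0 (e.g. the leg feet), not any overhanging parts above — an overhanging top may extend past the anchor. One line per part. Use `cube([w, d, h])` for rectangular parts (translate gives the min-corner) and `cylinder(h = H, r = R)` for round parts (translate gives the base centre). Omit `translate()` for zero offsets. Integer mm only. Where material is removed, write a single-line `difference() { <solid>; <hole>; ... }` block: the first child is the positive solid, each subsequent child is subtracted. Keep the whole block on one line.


difference() { translate([518, 324, 0]) cylinder(h = 1654, r = 108); translate([518, 324, 0]) cylinder(h = 1654, r = 71); }


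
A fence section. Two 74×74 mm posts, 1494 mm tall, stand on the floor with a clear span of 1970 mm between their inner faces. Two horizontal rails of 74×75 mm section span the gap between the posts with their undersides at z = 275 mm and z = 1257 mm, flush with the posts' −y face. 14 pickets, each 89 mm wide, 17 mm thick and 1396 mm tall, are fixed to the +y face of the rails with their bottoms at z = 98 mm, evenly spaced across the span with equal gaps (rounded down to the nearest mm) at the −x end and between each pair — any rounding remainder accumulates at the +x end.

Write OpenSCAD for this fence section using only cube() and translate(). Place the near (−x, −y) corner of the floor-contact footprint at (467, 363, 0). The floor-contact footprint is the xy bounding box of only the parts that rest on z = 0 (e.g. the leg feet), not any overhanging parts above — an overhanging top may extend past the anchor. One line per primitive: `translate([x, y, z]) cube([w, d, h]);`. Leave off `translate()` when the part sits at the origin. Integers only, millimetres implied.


translate([467, 363, 0]) cube([74, 74, 1494]);
translate([2511, 363, 0]) cube([74, 74, 1494]);
translate([541, 363, 275]) cube([1970, 74, 75]);
translate([541, 363, 1257]) cube([1970, 74, 75]);
translate([589, 437, 98]) cube([89, 17, 1396]);
translate([726, 437, 98]) cube([89, 17, 1396]);
translate([863, 437, 98]) cube([89, 17, 1396]);
translate([1000, 437, 98]) cube([89, 17, 1396]);
translate([1137, 437, 98]) cube([89, 17, 1396]);
translate([1274, 437, 98]) cube([89, 17, 1396]);
translate([1411, 437, 98]) cube([89, 17, 1396]);
translate([1548, 437, 98]) cube([89, 17, 1396]);
translate([1685, 437, 98]) cube([89, 17, 1396]);
translate([1822, 437, 98]) cube([89, 17, 1396]);
translate([1959, 437, 98]) cube([89, 17, 1396]);
translate([2096, 437, 98]) cube([89, 17, 1396]);
translate([2233, 437, 98]) cube([89, 17, 1396]);
translate([2370, 437, 98]) cube([89, 17, 1396]);


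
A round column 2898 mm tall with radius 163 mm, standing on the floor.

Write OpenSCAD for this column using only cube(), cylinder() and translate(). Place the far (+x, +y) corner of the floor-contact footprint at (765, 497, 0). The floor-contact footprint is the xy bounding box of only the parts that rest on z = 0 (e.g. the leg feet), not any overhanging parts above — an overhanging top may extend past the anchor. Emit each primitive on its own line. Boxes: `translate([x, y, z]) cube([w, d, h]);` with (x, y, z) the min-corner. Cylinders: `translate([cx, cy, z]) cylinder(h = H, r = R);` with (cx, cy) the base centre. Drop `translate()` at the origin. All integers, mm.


translate([602, 334, 0]) cylinder(h = 2898, r = 163);


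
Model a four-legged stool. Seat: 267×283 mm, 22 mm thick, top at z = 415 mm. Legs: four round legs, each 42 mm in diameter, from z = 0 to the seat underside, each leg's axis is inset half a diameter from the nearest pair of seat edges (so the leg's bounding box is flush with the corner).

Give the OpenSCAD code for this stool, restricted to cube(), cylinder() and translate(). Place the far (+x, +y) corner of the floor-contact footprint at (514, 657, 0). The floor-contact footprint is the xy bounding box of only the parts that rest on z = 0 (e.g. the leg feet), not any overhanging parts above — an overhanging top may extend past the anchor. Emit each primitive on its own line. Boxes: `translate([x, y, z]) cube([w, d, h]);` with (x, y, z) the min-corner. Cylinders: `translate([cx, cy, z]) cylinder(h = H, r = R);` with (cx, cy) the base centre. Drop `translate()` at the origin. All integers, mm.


translate([247, 374, 393]) cube([267, 283, 22]);
translate([268, 395, 0]) cylinder(h = 393, r = 21);
translate([493, 395, 0]) cylinder(h = 393, r = 21);
translate([268, 636, 0]) cylinder(h = 393, r = 21);
translate([493, 636, 0]) cylinder(h = 393, r = 21);


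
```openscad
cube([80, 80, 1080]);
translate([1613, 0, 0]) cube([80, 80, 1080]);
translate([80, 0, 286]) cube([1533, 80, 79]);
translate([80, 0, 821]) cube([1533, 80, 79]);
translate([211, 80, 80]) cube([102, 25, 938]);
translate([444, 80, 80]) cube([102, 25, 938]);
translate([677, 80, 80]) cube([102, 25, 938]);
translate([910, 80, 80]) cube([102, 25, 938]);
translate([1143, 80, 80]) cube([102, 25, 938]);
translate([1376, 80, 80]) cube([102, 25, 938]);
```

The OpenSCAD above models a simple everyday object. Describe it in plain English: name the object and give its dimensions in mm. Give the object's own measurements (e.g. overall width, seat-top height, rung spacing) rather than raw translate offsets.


A fence section. Two 80×80 mm posts, 1080 mm tall, stand on the floor with a clear span of 1533 mm between their inner faces. Two horizontal rails of 80×79 mm section span the gap between the posts with their undersides at z = 286 mm and z = 821 mm, flush with the posts' −y face. 6 pickets, each 102 mm wide, 25 mm thick and 938 mm tall, are fixed to the +y face of the rails with their bottoms at z = 80 mm, spaced across the span with a 131 mm gap after the −x post and between neighbouring pickets, with 135 mm left before the +x post.


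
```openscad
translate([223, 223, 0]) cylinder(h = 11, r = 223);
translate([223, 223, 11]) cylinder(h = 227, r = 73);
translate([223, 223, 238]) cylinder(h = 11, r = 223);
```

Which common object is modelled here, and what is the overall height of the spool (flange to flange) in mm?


A spool. The overall height is 249 mm.

Three coaxial cylinders, large–small–large — a spool. Two 11 mm flanges and a 227 mm core give 11 + 227 + 11 = 249 mm.


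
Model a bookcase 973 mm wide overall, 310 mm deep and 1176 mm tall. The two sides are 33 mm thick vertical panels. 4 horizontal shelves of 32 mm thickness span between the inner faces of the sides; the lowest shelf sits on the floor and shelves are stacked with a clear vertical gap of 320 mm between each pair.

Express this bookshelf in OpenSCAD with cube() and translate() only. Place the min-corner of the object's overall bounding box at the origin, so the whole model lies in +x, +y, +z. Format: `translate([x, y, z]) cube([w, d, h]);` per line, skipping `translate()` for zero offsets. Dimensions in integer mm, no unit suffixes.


cube([33, 310, 1176]);
translate([940, 0, 0]) cube([33, 310, 1176]);
translate([33, 0, 0]) cube([907, 310, 32]);
translate([33, 0, 352]) cube([907, 310, 32]);
translate([33, 0, 704]) cube([907, 310, 32]);
translate([33, 0, 1056]) cube([907, 310, 32]);


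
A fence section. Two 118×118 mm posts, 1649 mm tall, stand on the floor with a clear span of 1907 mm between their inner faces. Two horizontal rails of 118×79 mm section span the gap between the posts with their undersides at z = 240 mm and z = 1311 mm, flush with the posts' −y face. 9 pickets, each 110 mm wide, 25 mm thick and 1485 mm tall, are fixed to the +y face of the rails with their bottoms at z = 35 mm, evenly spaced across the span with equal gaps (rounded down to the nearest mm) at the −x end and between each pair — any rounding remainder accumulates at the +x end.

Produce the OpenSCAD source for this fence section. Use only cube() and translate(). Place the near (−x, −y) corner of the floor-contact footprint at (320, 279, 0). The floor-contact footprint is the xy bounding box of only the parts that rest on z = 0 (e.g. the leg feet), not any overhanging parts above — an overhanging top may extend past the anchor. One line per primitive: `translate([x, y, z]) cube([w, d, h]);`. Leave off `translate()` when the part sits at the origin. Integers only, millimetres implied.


translate([320, 279, 0]) cube([118, 118, 1649]);
translate([2345, 279, 0]) cube([118, 118, 1649]);
translate([438, 279, 240]) cube([1907, 118, 79]);
translate([438, 279, 1311]) cube([1907, 118, 79]);
translate([529, 397, 35]) cube([110, 25, 1485]);
translate([730, 397, 35]) cube([110, 25, 1485]);
translate([931, 397, 35]) cube([110, 25, 1485]);
translate([1132, 397, 35]) cube([110, 25, 1485]);
translate([1333, 397, 35]) cube([110, 25, 1485]);
translate([1534, 397, 35]) cube([110, 25, 1485]);
translate([1735, 397, 35]) cube([110, 25, 1485]);
translate([1936, 397, 35]) cube([110, 25, 1485]);
translate([2137, 397, 35]) cube([110, 25, 1485]);


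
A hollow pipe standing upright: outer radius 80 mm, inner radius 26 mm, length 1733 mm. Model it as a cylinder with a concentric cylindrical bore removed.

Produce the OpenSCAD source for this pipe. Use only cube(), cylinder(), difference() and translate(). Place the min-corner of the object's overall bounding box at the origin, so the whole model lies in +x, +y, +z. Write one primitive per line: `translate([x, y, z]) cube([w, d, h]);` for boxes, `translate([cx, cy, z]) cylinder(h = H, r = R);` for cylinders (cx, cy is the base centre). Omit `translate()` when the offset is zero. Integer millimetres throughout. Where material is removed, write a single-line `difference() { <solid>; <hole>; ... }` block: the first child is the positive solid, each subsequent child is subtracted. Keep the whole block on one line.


difference() { translate([80, 80, 0]) cylinder(h = 1733, r = 80); translate([80, 80, 0]) cylinder(h = 1733, r = 26); }


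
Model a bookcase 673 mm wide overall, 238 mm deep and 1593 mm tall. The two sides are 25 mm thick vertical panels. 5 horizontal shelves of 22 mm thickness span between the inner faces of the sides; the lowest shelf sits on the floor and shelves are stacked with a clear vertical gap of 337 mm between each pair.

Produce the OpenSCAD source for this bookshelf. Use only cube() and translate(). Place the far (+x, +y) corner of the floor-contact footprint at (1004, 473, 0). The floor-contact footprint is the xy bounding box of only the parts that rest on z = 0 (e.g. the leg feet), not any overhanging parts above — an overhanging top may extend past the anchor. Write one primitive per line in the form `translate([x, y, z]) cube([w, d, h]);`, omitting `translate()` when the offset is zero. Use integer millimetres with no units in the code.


translate([331, 235, 0]) cube([25, 238, 1593]);
translate([979, 235, 0]) cube([25, 238, 1593]);
translate([356, 235, 0]) cube([623, 238, 22]);
translate([356, 235, 359]) cube([623, 238, 22]);
translate([356, 235, 718]) cube([623, 238, 22]);
translate([356, 235, 1077]) cube([623, 238, 22]);
translate([356, 235, 1436]) cube([623, 238, 22]);


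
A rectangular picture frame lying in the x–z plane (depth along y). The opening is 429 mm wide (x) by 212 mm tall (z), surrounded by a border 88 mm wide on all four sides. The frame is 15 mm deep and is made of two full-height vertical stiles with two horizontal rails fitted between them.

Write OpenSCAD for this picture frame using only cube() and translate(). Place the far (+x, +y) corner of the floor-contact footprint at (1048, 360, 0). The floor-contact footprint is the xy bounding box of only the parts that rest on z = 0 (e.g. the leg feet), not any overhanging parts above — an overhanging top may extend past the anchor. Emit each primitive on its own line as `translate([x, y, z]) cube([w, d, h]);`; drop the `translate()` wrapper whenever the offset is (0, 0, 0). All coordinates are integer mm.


translate([443, 345, 0]) cube([88, 15, 388]);
translate([960, 345, 0]) cube([88, 15, 388]);
translate([531, 345, 0]) cube([429, 15, 88]);
translate([531, 345, 300]) cube([429, 15, 88]);


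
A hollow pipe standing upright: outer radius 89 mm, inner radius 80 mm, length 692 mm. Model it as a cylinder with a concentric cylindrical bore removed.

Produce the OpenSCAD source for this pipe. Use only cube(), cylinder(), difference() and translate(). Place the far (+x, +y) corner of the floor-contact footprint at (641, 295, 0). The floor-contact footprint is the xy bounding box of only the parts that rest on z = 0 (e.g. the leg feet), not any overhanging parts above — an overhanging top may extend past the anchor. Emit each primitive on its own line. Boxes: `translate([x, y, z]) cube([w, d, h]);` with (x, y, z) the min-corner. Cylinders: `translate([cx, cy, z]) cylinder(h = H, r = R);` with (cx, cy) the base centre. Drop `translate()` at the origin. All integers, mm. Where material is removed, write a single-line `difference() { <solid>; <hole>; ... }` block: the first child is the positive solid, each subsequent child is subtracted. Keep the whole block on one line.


difference() { translate([552, 206, 0]) cylinder(h = 692, r = 89); translate([552, 206, 0]) cylinder(h = 692, r = 80); }


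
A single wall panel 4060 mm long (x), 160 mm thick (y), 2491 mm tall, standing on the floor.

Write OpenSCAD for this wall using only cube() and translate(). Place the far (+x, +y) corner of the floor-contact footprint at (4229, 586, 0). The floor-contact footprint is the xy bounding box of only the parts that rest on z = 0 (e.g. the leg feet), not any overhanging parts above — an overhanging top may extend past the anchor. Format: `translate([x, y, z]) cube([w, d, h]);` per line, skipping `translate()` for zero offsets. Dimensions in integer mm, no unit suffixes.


translate([169, 426, 0]) cube([4060, 160, 2491]);


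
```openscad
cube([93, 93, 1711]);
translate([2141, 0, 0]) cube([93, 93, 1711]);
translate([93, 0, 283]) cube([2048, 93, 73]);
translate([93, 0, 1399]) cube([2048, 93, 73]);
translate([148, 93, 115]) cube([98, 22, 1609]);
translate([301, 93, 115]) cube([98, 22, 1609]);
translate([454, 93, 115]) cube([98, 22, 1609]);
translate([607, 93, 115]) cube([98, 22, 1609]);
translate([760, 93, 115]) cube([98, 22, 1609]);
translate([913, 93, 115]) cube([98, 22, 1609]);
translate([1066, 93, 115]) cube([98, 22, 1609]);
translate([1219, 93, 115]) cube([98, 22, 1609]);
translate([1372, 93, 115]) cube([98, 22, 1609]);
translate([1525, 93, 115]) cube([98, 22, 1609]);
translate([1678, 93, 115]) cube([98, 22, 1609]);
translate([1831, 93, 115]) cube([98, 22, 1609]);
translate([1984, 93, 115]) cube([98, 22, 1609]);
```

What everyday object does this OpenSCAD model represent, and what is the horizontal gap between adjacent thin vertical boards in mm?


A fence section. The picket gap is 55 mm.

Two posts, two rails, 13 pickets — a fence section. Span 2048 mm holds 13 pickets of 98 mm with 14 equal gaps: ⌊(2048 − 13·98) / 14⌋ = 55 mm.


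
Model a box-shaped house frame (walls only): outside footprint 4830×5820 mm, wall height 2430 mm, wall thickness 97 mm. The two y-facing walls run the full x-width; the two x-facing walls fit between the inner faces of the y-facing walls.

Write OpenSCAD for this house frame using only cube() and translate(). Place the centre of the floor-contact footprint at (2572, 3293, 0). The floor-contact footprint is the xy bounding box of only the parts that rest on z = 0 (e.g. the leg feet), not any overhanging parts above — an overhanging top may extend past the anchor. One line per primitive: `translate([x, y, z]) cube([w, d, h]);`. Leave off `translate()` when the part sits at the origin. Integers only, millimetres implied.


translate([157, 383, 0]) cube([4830, 97, 2430]);
translate([157, 6106, 0]) cube([4830, 97, 2430]);
translate([157, 480, 0]) cube([97, 5626, 2430]);
translate([4890, 480, 0]) cube([97, 5626, 2430]);


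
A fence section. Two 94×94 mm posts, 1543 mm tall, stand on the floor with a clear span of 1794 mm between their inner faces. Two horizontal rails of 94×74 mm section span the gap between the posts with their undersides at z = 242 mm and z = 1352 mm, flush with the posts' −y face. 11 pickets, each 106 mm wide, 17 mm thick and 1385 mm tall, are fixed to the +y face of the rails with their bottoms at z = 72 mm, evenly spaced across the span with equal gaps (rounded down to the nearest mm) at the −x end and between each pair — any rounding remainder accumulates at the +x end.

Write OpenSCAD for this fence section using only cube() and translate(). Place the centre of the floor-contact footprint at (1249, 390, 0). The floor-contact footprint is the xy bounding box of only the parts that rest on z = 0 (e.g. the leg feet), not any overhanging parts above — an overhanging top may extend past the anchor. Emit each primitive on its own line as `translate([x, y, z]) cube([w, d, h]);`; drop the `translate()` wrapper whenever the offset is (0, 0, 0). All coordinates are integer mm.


translate([258, 343, 0]) cube([94, 94, 1543]);
translate([2146, 343, 0]) cube([94, 94, 1543]);
translate([352, 343, 242]) cube([1794, 94, 74]);
translate([352, 343, 1352]) cube([1794, 94, 74]);
translate([404, 437, 72]) cube([106, 17, 1385]);
translate([562, 437, 72]) cube([106, 17, 1385]);
translate([720, 437, 72]) cube([106, 17, 1385]);
translate([878, 437, 72]) cube([106, 17, 1385]);
translate([1036, 437, 72]) cube([106, 17, 1385]);
translate([1194, 437, 72]) cube([106, 17, 1385]);
translate([1352, 437, 72]) cube([106, 17, 1385]);
translate([1510, 437, 72]) cube([106, 17, 1385]);
translate([1668, 437, 72]) cube([106, 17, 1385]);
translate([1826, 437, 72]) cube([106, 17, 1385]);
translate([1984, 437, 72]) cube([106, 17, 1385]);


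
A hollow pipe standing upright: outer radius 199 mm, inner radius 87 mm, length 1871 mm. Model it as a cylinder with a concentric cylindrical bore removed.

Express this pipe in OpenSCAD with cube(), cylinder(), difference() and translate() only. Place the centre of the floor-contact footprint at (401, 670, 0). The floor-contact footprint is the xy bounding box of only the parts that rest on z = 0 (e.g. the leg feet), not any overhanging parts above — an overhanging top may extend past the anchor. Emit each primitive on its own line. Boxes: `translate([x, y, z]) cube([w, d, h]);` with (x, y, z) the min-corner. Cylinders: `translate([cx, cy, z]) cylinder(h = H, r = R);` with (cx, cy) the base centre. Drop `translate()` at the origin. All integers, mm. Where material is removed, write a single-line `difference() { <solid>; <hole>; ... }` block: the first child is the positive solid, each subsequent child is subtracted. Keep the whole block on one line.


difference() { translate([401, 670, 0]) cylinder(h = 1871, r = 199); translate([401, 670, 0]) cylinder(h = 1871, r = 87); }


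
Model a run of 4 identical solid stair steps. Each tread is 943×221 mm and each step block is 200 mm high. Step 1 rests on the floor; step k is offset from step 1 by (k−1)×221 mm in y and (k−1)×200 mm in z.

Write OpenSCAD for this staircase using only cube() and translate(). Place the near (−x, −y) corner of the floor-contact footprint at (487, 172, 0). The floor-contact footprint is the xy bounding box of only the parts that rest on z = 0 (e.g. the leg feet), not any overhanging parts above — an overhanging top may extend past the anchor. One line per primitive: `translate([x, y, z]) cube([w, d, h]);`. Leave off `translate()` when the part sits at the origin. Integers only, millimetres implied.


translate([487, 172, 0]) cube([943, 221, 200]);
translate([487, 393, 200]) cube([943, 221, 200]);
translate([487, 614, 400]) cube([943, 221, 200]);
translate([487, 835, 600]) cube([943, 221, 200]);
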